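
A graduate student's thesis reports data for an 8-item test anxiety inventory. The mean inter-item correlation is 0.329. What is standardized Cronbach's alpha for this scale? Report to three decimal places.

Standardized α = k·r̄ / (1 + (k−1)·r̄) = 8 × 0.329 / (1 + 7 × 0.329)
  = 2.6320 / 3.3030 = 0.797

α = 0.797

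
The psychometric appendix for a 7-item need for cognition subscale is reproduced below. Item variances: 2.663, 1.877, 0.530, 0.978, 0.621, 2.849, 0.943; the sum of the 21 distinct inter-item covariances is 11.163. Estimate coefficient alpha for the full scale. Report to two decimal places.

α = 0.79

Σσ²ᵢ = 2.663 + 1.877 + 0.530 + 0.978 + 0.621 + 2.849 + 0.943 = 10.461
Sum of distinct covariances = 11.163
σ²_T = Σσ²ᵢ + 2·Σcov = 10.461 + 2 × 11.163 = 32.787
α = (7/6)·(1 − 10.461/32.787) = 0.79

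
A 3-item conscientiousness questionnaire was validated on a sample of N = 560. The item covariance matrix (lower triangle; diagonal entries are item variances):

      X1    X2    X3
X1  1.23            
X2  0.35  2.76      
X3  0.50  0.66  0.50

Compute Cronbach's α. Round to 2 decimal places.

sum of item variances = 1.23 + 2.76 + 0.50 = 4.49
Sum of off-diagonal covariances = 1.51
Var(T) = 4.49 + 2 × 1.51 = 7.51
α = (k/(k−1))·(1 − sum of item variances/Var(T)) = (3/2)·(1 − 4.49/7.51) = 0.60

Cronbach's α = 0.60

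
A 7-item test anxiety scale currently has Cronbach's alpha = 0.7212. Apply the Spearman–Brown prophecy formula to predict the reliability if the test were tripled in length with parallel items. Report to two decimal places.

Length factor m = 3
α' = m·α / (1 + (m−1)·α)
   = 3 × 0.7212 / (1 + (3 − 1) × 0.7212)
   = 2.1636 / 2.4424 = 0.89

predicted reliability = 0.89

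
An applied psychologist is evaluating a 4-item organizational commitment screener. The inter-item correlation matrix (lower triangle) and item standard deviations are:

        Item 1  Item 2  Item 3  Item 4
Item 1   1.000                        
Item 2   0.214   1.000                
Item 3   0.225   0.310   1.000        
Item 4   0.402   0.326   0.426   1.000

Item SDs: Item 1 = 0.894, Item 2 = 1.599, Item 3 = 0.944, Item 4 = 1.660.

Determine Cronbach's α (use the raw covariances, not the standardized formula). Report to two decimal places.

α = 0.63

Σσ²ᵢ = 0.894² + 1.599² + 0.944² + 1.660² = 7.0028
Covariances σ_ij = r_ij · s_i · s_j:
  σ(Item 1,Item 2) = 0.214 × 0.894 × 1.599 = 0.3059
  σ(Item 1,Item 3) = 0.225 × 0.894 × 0.944 = 0.1899
  σ(Item 1,Item 4) = 0.402 × 0.894 × 1.660 = 0.5966
  σ(Item 2,Item 3) = 0.310 × 1.599 × 0.944 = 0.4679
  σ(Item 2,Item 4) = 0.326 × 1.599 × 1.660 = 0.8653
  σ(Item 3,Item 4) = 0.426 × 0.944 × 1.660 = 0.6676
σ²_T = Σσ²ᵢ + 2·Σσ_ij = 7.0028 + 2 × 3.0932 = 13.1892
α = (4/3)·(1 − 7.0028/13.1892) = 0.63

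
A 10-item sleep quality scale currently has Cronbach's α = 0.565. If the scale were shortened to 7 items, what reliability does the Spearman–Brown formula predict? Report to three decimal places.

Length factor m = 7/10 = 0.7000
α' = m·α / (1 − (1−m)·α)
   = 7/10 × 0.565 / (1 − (1 − 7/10) × 0.565)
   = 0.3955 / 0.8305 = 0.476

predicted reliability = 0.476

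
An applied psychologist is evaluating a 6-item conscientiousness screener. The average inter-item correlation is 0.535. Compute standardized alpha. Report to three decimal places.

standardized alpha = 0.873

Standardized α = k·r̄ / (1 + (k−1)·r̄) = 6 × 0.535 / (1 + 5 × 0.535)
  = 3.2100 / 3.6750 = 0.873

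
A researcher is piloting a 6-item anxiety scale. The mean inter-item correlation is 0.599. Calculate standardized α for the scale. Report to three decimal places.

standardized α = 0.900

Standardized α = k·r̄ / (1 + (k−1)·r̄) = 6 × 0.599 / (1 + 5 × 0.599)
  = 3.5940 / 3.9950 = 0.900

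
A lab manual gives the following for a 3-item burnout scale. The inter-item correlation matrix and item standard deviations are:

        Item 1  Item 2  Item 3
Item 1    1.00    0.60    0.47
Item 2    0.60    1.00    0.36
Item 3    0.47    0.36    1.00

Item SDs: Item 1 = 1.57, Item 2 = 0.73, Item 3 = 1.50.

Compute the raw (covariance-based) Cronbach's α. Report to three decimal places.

Cronbach's α = 0.682

Σσ²ᵢ = 1.57² + 0.73² + 1.50² = 5.2478
Covariances σ_ij = r_ij · s_i · s_j:
  σ(Item 1,Item 2) = 0.60 × 1.57 × 0.73 = 0.6877
  σ(Item 1,Item 3) = 0.47 × 1.57 × 1.50 = 1.1069
  σ(Item 2,Item 3) = 0.36 × 0.73 × 1.50 = 0.3942
σ²_T = Σσ²ᵢ + 2·Σσ_ij = 5.2478 + 2 × 2.1888 = 9.6254
α = (3/2)·(1 − 5.2478/9.6254) = 0.682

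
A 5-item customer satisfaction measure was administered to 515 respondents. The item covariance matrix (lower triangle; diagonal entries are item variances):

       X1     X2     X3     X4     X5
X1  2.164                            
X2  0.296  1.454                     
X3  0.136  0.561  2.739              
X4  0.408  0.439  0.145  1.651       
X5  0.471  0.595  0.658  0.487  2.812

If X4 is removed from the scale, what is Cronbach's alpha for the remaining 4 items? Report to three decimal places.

Remaining items: X1, X2, X3, X5 (k = 4).
Σσ²ᵢ = 2.164 + 1.454 + 2.739 + 2.812 = 9.169
σ²_T = 9.169 + 2 × 2.717 = 14.603
α (item deleted) = (4/3)·(1 − 9.169/14.603) = 0.496

α = 0.496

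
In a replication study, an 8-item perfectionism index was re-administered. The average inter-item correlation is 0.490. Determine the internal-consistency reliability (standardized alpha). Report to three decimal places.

Standardized α = k·r̄ / (1 + (k−1)·r̄) = 8 × 0.490 / (1 + 7 × 0.490)
  = 3.9200 / 4.4300 = 0.885

standardized alpha = 0.885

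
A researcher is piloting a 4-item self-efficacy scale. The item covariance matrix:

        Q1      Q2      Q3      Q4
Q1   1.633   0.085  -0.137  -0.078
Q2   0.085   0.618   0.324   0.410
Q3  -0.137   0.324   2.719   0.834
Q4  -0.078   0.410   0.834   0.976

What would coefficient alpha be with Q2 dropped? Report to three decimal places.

Remaining items: Q1, Q3, Q4 (k = 3).
sum of item variances = 1.633 + 2.719 + 0.976 = 5.328
Var(T) = 5.328 + 2 × 0.619 = 6.566
α (item deleted) = (3/2)·(1 − 5.328/6.566) = 0.283

α = 0.283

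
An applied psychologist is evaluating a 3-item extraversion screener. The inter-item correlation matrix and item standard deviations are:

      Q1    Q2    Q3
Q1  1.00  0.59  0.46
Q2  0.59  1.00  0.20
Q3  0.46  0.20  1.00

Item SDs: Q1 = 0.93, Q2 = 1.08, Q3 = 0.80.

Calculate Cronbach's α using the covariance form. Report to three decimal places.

α = 0.680

Σσ²ᵢ = 0.93² + 1.08² + 0.80² = 2.6713
Covariances σ_ij = r_ij · s_i · s_j:
  σ(Q1,Q2) = 0.59 × 0.93 × 1.08 = 0.5926
  σ(Q1,Q3) = 0.46 × 0.93 × 0.80 = 0.3422
  σ(Q2,Q3) = 0.20 × 1.08 × 0.80 = 0.1728
σ²_T = Σσ²ᵢ + 2·Σσ_ij = 2.6713 + 2 × 1.1076 = 4.8865
α = (3/2)·(1 − 2.6713/4.8865) = 0.680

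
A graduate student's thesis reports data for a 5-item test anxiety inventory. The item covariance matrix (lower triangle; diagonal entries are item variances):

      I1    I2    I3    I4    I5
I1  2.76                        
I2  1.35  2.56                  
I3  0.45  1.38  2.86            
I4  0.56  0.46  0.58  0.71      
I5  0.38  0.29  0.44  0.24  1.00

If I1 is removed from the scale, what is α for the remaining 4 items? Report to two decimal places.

Remaining items: I2, I3, I4, I5 (k = 4).
Σσ²ᵢ = 2.56 + 2.86 + 0.71 + 1.00 = 7.13
Var(T) = 7.13 + 2 × 3.39 = 13.91
α (item deleted) = (4/3)·(1 − 7.13/13.91) = 0.65

α = 0.65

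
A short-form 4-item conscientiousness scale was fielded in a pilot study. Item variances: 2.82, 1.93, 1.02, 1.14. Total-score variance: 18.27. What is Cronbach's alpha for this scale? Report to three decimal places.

sum of item variances = 2.82 + 1.93 + 1.02 + 1.14 = 6.91
α = (k/(k−1))·(1 − sum of item variances/σ²_total) = (4/3)·(1 − 6.91/18.27) = 0.829

α = 0.829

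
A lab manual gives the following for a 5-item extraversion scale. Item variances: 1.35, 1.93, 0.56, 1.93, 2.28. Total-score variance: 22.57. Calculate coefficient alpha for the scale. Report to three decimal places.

coefficient alpha = 0.804

Σσᵢ² = 1.35 + 1.93 + 0.56 + 1.93 + 2.28 = 8.05
α = (k/(k−1))·(1 − Σσᵢ²/Var(T)) = (5/4)·(1 − 8.05/22.57) = 0.804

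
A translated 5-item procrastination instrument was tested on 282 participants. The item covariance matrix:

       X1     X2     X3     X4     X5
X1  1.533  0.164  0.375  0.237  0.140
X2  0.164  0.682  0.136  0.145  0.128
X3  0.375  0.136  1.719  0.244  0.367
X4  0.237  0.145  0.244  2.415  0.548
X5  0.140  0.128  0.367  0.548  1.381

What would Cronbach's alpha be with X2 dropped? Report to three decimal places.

α = 0.469

Remaining items: X1, X3, X4, X5 (k = 4).
ΣVar(i) = 1.533 + 1.719 + 2.415 + 1.381 = 7.048
σ²_total = 7.048 + 2 × 1.911 = 10.870
α (item deleted) = (4/3)·(1 − 7.048/10.870) = 0.469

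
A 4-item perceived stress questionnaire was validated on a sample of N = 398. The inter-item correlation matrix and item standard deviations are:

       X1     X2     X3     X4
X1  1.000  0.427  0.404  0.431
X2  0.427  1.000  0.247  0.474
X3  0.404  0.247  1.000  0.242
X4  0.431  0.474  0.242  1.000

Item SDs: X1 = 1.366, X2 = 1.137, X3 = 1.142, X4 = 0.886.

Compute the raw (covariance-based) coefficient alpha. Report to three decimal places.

coefficient alpha = 0.695

Σσ²ᵢ = 1.366² + 1.137² + 1.142² + 0.886² = 5.2479
Covariances σ_ij = r_ij · s_i · s_j:
  σ(X1,X2) = 0.427 × 1.366 × 1.137 = 0.6632
  σ(X1,X3) = 0.404 × 1.366 × 1.142 = 0.6302
  σ(X1,X4) = 0.431 × 1.366 × 0.886 = 0.5216
  σ(X2,X3) = 0.247 × 1.137 × 1.142 = 0.3207
  σ(X2,X4) = 0.474 × 1.137 × 0.886 = 0.4775
  σ(X3,X4) = 0.242 × 1.142 × 0.886 = 0.2449
σ²_T = Σσ²ᵢ + 2·Σσ_ij = 5.2479 + 2 × 2.8581 = 10.9641
α = (4/3)·(1 − 5.2479/10.9641) = 0.695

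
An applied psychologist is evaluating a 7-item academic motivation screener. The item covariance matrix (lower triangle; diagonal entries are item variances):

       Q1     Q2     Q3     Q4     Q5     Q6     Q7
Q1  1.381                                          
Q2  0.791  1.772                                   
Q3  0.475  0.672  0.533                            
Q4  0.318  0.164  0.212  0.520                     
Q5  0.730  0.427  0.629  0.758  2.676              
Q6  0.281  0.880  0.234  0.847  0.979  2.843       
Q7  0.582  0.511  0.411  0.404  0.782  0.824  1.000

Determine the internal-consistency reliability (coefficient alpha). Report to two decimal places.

Σσ²ᵢ = 1.381 + 1.772 + 0.533 + 0.520 + 2.676 + 2.843 + 1.000 = 10.725
Sum of off-diagonal covariances = 11.911
σ²_T = 10.725 + 2 × 11.911 = 34.547
α = (k/(k−1))·(1 − Σσ²ᵢ/σ²_T) = (7/6)·(1 − 10.725/34.547) = 0.80

α = 0.80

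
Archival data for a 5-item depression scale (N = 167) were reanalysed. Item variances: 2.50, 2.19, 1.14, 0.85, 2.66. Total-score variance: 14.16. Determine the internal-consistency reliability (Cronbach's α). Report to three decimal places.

Σσᵢ² = 2.50 + 2.19 + 1.14 + 0.85 + 2.66 = 9.34
α = (k/(k−1))·(1 − Σσᵢ²/total variance) = (5/4)·(1 − 9.34/14.16) = 0.425

Cronbach's α = 0.425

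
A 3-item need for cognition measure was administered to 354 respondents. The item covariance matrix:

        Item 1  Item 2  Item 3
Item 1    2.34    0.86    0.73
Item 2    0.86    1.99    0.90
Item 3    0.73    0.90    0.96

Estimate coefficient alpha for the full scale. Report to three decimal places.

coefficient alpha = 0.727

sum of item variances = 2.34 + 1.99 + 0.96 = 5.29
Sum of the distinct covariances = 2.49
σ²_total = 5.29 + 2 × 2.49 = 10.27
α = (k/(k−1))·(1 − sum of item variances/σ²_total) = (3/2)·(1 − 5.29/10.27) = 0.727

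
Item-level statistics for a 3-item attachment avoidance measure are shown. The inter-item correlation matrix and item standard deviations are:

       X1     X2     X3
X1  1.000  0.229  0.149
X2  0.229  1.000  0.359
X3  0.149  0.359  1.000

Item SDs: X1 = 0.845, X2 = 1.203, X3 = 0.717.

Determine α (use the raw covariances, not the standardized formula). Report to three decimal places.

α = 0.482

Σσ²ᵢ = 0.845² + 1.203² + 0.717² = 2.6753
Covariances σ_ij = r_ij · s_i · s_j:
  σ(X1,X2) = 0.229 × 0.845 × 1.203 = 0.2328
  σ(X1,X3) = 0.149 × 0.845 × 0.717 = 0.0903
  σ(X2,X3) = 0.359 × 1.203 × 0.717 = 0.3097
σ²_T = Σσ²ᵢ + 2·Σσ_ij = 2.6753 + 2 × 0.6328 = 3.9409
α = (3/2)·(1 − 2.6753/3.9409) = 0.482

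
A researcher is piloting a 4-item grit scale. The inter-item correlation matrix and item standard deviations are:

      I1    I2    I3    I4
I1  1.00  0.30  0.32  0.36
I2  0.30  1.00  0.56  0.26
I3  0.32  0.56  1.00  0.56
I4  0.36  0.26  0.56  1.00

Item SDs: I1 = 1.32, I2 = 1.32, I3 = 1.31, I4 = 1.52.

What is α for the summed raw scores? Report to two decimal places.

α = 0.72

Σσ²ᵢ = 1.32² + 1.32² + 1.31² + 1.52² = 7.5113
Covariances σ_ij = r_ij · s_i · s_j:
  σ(I1,I2) = 0.30 × 1.32 × 1.32 = 0.5227
  σ(I1,I3) = 0.32 × 1.32 × 1.31 = 0.5533
  σ(I1,I4) = 0.36 × 1.32 × 1.52 = 0.7223
  σ(I2,I3) = 0.56 × 1.32 × 1.31 = 0.9684
  σ(I2,I4) = 0.26 × 1.32 × 1.52 = 0.5217
  σ(I3,I4) = 0.56 × 1.31 × 1.52 = 1.1151
σ²_T = Σσ²ᵢ + 2·Σσ_ij = 7.5113 + 2 × 4.4035 = 16.3183
α = (4/3)·(1 − 7.5113/16.3183) = 0.72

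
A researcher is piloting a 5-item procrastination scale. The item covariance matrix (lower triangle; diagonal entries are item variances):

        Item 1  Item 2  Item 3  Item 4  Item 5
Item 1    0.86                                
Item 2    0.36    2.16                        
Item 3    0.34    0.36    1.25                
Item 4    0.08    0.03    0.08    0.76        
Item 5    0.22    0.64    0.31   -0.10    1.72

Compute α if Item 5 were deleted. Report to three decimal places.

Remaining items: Item 1, Item 2, Item 3, Item 4 (k = 4).
Σσ²ᵢ = 0.86 + 2.16 + 1.25 + 0.76 = 5.03
σ²_T = 5.03 + 2 × 1.25 = 7.53
α (item deleted) = (4/3)·(1 − 5.03/7.53) = 0.443

α = 0.443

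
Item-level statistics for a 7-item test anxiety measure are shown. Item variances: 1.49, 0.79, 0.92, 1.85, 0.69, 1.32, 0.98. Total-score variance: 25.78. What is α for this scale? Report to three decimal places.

α = 0.803

ΣVar(i) = 1.49 + 0.79 + 0.92 + 1.85 + 0.69 + 1.32 + 0.98 = 8.04
α = (k/(k−1))·(1 − ΣVar(i)/total variance) = (7/6)·(1 − 8.04/25.78) = 0.803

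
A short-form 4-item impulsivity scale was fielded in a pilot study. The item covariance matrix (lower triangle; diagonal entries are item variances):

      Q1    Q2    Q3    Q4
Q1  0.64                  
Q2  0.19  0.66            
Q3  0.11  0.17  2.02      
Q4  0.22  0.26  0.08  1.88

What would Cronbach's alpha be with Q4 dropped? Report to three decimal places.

α = 0.331

Remaining items: Q1, Q2, Q3 (k = 3).
Σσᵢ² = 0.64 + 0.66 + 2.02 = 3.32
σ²_T = 3.32 + 2 × 0.47 = 4.26
α (item deleted) = (3/2)·(1 − 3.32/4.26) = 0.331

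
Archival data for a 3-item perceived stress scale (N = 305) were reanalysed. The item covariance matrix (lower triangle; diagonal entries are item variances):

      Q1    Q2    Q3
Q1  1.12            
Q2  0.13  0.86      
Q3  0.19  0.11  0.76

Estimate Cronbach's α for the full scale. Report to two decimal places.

Σσ²ᵢ = 1.12 + 0.86 + 0.76 = 2.74
Sum of the distinct covariances = 0.43
Var(T) = 2.74 + 2 × 0.43 = 3.60
α = (k/(k−1))·(1 − Σσ²ᵢ/Var(T)) = (3/2)·(1 − 2.74/3.60) = 0.36

α = 0.36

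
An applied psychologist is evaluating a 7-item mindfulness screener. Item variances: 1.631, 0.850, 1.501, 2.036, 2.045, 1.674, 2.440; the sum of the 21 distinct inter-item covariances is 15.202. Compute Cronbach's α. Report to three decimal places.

Cronbach's α = 0.833

ΣVar(i) = 1.631 + 0.850 + 1.501 + 2.036 + 2.045 + 1.674 + 2.440 = 12.177
Sum of distinct covariances = 15.202
Var(T) = ΣVar(i) + 2·Σcov = 12.177 + 2 × 15.202 = 42.581
α = (7/6)·(1 − 12.177/42.581) = 0.833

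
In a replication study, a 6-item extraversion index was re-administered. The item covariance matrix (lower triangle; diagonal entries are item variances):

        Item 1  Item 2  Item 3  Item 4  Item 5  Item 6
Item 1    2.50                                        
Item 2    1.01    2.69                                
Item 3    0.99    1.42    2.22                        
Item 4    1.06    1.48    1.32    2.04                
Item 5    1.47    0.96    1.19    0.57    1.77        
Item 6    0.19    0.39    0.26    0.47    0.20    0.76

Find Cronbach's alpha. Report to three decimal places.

α = 0.821

Σσᵢ² = 2.50 + 2.69 + 2.22 + 2.04 + 1.77 + 0.76 = 11.98
Σ_{i<j} σ_ij = 12.98
σ²_total = 11.98 + 2 × 12.98 = 37.94
α = (k/(k−1))·(1 − Σσᵢ²/σ²_total) = (6/5)·(1 − 11.98/37.94) = 0.821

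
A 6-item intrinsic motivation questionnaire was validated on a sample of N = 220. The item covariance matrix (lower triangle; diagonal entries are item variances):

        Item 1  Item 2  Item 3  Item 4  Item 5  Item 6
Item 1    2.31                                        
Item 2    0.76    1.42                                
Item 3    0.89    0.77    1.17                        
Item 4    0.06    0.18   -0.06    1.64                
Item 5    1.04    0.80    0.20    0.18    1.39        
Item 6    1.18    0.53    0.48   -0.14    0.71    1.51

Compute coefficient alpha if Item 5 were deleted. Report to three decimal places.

α = 0.670

Remaining items: Item 1, Item 2, Item 3, Item 4, Item 6 (k = 5).
Σσᵢ² = 2.31 + 1.42 + 1.17 + 1.64 + 1.51 = 8.05
total variance = 8.05 + 2 × 4.65 = 17.35
α (item deleted) = (5/4)·(1 − 8.05/17.35) = 0.670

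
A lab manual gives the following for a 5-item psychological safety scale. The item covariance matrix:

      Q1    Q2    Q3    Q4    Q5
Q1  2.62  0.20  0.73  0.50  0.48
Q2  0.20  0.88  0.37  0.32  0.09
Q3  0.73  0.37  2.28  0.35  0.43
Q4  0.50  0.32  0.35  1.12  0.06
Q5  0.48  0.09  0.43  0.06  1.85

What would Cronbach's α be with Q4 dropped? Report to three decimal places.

Remaining items: Q1, Q2, Q3, Q5 (k = 4).
sum of item variances = 2.62 + 0.88 + 2.28 + 1.85 = 7.63
σ²_T = 7.63 + 2 × 2.30 = 12.23
α (item deleted) = (4/3)·(1 − 7.63/12.23) = 0.501

Cronbach's α = 0.501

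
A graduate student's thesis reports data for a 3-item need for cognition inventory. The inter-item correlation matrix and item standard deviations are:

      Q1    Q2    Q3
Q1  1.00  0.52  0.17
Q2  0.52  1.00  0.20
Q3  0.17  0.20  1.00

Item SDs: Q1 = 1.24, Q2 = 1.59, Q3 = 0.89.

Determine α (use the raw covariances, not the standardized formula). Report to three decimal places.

α = 0.572

Σσ²ᵢ = 1.24² + 1.59² + 0.89² = 4.8578
Covariances σ_ij = r_ij · s_i · s_j:
  σ(Q1,Q2) = 0.52 × 1.24 × 1.59 = 1.0252
  σ(Q1,Q3) = 0.17 × 1.24 × 0.89 = 0.1876
  σ(Q2,Q3) = 0.20 × 1.59 × 0.89 = 0.2830
σ²_T = Σσ²ᵢ + 2·Σσ_ij = 4.8578 + 2 × 1.4958 = 7.8494
α = (3/2)·(1 − 4.8578/7.8494) = 0.572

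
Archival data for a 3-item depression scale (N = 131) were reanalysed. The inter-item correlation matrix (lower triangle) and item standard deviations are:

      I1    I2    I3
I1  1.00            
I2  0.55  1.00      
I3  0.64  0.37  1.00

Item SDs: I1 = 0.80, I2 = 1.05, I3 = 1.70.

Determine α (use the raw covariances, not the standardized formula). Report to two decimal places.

α = 0.69

Σσ²ᵢ = 0.80² + 1.05² + 1.70² = 4.6325
Covariances σ_ij = r_ij · s_i · s_j:
  σ(I1,I2) = 0.55 × 0.80 × 1.05 = 0.4620
  σ(I1,I3) = 0.64 × 0.80 × 1.70 = 0.8704
  σ(I2,I3) = 0.37 × 1.05 × 1.70 = 0.6604
σ²_T = Σσ²ᵢ + 2·Σσ_ij = 4.6325 + 2 × 1.9928 = 8.6181
α = (3/2)·(1 − 4.6325/8.6181) = 0.69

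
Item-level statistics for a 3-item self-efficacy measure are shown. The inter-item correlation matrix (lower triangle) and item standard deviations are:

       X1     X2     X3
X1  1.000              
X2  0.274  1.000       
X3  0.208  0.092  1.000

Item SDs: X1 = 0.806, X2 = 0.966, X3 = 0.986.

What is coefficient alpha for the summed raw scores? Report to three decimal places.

Σσ²ᵢ = 0.806² + 0.966² + 0.986² = 2.5550
Covariances σ_ij = r_ij · s_i · s_j:
  σ(X1,X2) = 0.274 × 0.806 × 0.966 = 0.2133
  σ(X1,X3) = 0.208 × 0.806 × 0.986 = 0.1653
  σ(X2,X3) = 0.092 × 0.966 × 0.986 = 0.0876
σ²_T = Σσ²ᵢ + 2·Σσ_ij = 2.5550 + 2 × 0.4662 = 3.4874
α = (3/2)·(1 − 2.5550/3.4874) = 0.401

coefficient alpha = 0.401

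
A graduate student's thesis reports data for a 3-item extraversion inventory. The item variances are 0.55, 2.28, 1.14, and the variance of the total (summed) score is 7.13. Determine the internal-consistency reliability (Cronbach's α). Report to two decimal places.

sum of item variances = 0.55 + 2.28 + 1.14 = 3.97
α = (k/(k−1))·(1 − sum of item variances/σ²_total) = (3/2)·(1 − 3.97/7.13) = 0.66

α = 0.66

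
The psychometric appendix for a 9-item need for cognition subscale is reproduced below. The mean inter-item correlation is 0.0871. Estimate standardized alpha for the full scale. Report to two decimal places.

standardized alpha = 0.46

Standardized α = k·r̄ / (1 + (k−1)·r̄) = 9 × 0.0871 / (1 + 8 × 0.0871)
  = 0.7839 / 1.6968 = 0.46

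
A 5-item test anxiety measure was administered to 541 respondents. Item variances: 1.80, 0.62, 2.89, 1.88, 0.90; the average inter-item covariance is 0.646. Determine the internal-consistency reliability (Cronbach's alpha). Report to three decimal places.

α = 0.769

Σσ²ᵢ = 1.80 + 0.62 + 2.89 + 1.88 + 0.90 = 8.09
Sum of the 10 distinct covariances = 10 × 0.646 = 6.460
total variance = Σσ²ᵢ + 2·Σcov = 8.09 + 2 × 6.460 = 21.010
α = (5/4)·(1 − 8.09/21.010) = 0.769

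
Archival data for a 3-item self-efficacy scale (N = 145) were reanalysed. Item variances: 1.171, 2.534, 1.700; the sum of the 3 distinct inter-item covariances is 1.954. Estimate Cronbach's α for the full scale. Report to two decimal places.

ΣVar(i) = 1.171 + 2.534 + 1.700 = 5.405
Sum of distinct covariances = 1.954
total variance = ΣVar(i) + 2·Σcov = 5.405 + 2 × 1.954 = 9.313
α = (3/2)·(1 − 5.405/9.313) = 0.63

Cronbach's α = 0.63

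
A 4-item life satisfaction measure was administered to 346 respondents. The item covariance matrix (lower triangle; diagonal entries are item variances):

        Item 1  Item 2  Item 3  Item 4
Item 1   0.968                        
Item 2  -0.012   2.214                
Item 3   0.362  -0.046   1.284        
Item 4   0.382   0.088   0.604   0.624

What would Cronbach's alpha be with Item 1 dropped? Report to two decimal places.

α = 0.36

Remaining items: Item 2, Item 3, Item 4 (k = 3).
ΣVar(i) = 2.214 + 1.284 + 0.624 = 4.122
total variance = 4.122 + 2 × 0.646 = 5.414
α (item deleted) = (3/2)·(1 − 4.122/5.414) = 0.36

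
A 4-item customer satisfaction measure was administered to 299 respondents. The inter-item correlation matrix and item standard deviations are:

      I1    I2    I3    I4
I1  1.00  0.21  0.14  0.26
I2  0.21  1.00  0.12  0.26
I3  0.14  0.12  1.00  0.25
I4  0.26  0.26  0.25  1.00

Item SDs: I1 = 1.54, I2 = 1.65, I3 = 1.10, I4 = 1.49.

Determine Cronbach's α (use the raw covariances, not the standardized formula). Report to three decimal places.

α = 0.509

Σσ²ᵢ = 1.54² + 1.65² + 1.10² + 1.49² = 8.5242
Covariances σ_ij = r_ij · s_i · s_j:
  σ(I1,I2) = 0.21 × 1.54 × 1.65 = 0.5336
  σ(I1,I3) = 0.14 × 1.54 × 1.10 = 0.2372
  σ(I1,I4) = 0.26 × 1.54 × 1.49 = 0.5966
  σ(I2,I3) = 0.12 × 1.65 × 1.10 = 0.2178
  σ(I2,I4) = 0.26 × 1.65 × 1.49 = 0.6392
  σ(I3,I4) = 0.25 × 1.10 × 1.49 = 0.4098
σ²_T = Σσ²ᵢ + 2·Σσ_ij = 8.5242 + 2 × 2.6342 = 13.7926
α = (4/3)·(1 − 8.5242/13.7926) = 0.509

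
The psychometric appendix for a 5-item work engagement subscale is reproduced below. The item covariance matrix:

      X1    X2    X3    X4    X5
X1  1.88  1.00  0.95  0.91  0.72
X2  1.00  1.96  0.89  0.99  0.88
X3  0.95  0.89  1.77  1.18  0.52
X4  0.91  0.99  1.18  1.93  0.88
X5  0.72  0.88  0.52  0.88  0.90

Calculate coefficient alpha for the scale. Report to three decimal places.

coefficient alpha = 0.849

Σσ²ᵢ = 1.88 + 1.96 + 1.77 + 1.93 + 0.90 = 8.44
Σ_{i<j} σ_ij = 8.92
total variance = 8.44 + 2 × 8.92 = 26.28
α = (k/(k−1))·(1 − Σσ²ᵢ/total variance) = (5/4)·(1 − 8.44/26.28) = 0.849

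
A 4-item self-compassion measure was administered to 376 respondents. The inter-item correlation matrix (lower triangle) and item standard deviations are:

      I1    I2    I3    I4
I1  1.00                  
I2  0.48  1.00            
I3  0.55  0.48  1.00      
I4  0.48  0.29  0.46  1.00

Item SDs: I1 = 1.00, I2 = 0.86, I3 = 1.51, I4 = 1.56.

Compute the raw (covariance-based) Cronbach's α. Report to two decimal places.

Σσ²ᵢ = 1.00² + 0.86² + 1.51² + 1.56² = 6.4533
Covariances σ_ij = r_ij · s_i · s_j:
  σ(I1,I2) = 0.48 × 1.00 × 0.86 = 0.4128
  σ(I1,I3) = 0.55 × 1.00 × 1.51 = 0.8305
  σ(I1,I4) = 0.48 × 1.00 × 1.56 = 0.7488
  σ(I2,I3) = 0.48 × 0.86 × 1.51 = 0.6233
  σ(I2,I4) = 0.29 × 0.86 × 1.56 = 0.3891
  σ(I3,I4) = 0.46 × 1.51 × 1.56 = 1.0836
σ²_T = Σσ²ᵢ + 2·Σσ_ij = 6.4533 + 2 × 4.0881 = 14.6295
α = (4/3)·(1 − 6.4533/14.6295) = 0.75

α = 0.75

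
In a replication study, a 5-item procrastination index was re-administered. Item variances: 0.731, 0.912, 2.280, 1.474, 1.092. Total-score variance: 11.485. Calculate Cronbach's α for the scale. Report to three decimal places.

Cronbach's α = 0.544

sum of item variances = 0.731 + 0.912 + 2.280 + 1.474 + 1.092 = 6.489
α = (k/(k−1))·(1 − sum of item variances/Var(T)) = (5/4)·(1 − 6.489/11.485) = 0.544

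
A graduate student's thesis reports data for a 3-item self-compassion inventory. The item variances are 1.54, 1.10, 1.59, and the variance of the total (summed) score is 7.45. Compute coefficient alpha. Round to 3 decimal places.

α = 0.648

Σσᵢ² = 1.54 + 1.10 + 1.59 = 4.23
α = (k/(k−1))·(1 − Σσᵢ²/σ²_total) = (3/2)·(1 − 4.23/7.45) = 0.648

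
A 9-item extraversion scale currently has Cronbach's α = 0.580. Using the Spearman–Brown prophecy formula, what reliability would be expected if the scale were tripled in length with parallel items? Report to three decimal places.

predicted reliability = 0.806

Length factor m = 3
α' = m·α / (1 + (m−1)·α)
   = 3 × 0.580 / (1 + (3 − 1) × 0.580)
   = 1.7400 / 2.1600 = 0.806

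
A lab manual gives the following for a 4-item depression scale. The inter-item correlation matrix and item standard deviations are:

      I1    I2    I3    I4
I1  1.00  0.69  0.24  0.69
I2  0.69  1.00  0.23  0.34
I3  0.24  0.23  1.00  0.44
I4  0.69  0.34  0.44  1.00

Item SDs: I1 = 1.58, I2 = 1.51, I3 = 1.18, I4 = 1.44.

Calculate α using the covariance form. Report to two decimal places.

Σσ²ᵢ = 1.58² + 1.51² + 1.18² + 1.44² = 8.2425
Covariances σ_ij = r_ij · s_i · s_j:
  σ(I1,I2) = 0.69 × 1.58 × 1.51 = 1.6462
  σ(I1,I3) = 0.24 × 1.58 × 1.18 = 0.4475
  σ(I1,I4) = 0.69 × 1.58 × 1.44 = 1.5699
  σ(I2,I3) = 0.23 × 1.51 × 1.18 = 0.4098
  σ(I2,I4) = 0.34 × 1.51 × 1.44 = 0.7393
  σ(I3,I4) = 0.44 × 1.18 × 1.44 = 0.7476
σ²_T = Σσ²ᵢ + 2·Σσ_ij = 8.2425 + 2 × 5.5603 = 19.3631
α = (4/3)·(1 − 8.2425/19.3631) = 0.77

α = 0.77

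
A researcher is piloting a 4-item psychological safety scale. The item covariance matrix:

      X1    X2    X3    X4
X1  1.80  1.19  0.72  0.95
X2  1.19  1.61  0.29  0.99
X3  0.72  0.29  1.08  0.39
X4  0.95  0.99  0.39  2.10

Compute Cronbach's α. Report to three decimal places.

Σσ²ᵢ = 1.80 + 1.61 + 1.08 + 2.10 = 6.59
Σ_{i<j} σ_ij = 4.53
σ²_total = 6.59 + 2 × 4.53 = 15.65
α = (k/(k−1))·(1 − Σσ²ᵢ/σ²_total) = (4/3)·(1 − 6.59/15.65) = 0.772

Cronbach's α = 0.772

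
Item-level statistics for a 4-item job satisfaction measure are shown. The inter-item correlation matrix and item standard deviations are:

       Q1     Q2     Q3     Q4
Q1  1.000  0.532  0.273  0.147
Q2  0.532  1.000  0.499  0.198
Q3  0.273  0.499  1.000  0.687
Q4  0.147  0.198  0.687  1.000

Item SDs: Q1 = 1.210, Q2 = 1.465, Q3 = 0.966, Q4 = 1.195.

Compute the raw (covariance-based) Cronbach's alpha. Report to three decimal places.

Σσ²ᵢ = 1.210² + 1.465² + 0.966² + 1.195² = 5.9715
Covariances σ_ij = r_ij · s_i · s_j:
  σ(Q1,Q2) = 0.532 × 1.210 × 1.465 = 0.9430
  σ(Q1,Q3) = 0.273 × 1.210 × 0.966 = 0.3191
  σ(Q1,Q4) = 0.147 × 1.210 × 1.195 = 0.2126
  σ(Q2,Q3) = 0.499 × 1.465 × 0.966 = 0.7062
  σ(Q2,Q4) = 0.198 × 1.465 × 1.195 = 0.3466
  σ(Q3,Q4) = 0.687 × 0.966 × 1.195 = 0.7931
σ²_T = Σσ²ᵢ + 2·Σσ_ij = 5.9715 + 2 × 3.3206 = 12.6127
α = (4/3)·(1 − 5.9715/12.6127) = 0.702

α = 0.702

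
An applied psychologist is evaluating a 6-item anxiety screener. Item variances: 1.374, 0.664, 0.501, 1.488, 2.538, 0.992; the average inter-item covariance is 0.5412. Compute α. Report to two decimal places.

sum of item variances = 1.374 + 0.664 + 0.501 + 1.488 + 2.538 + 0.992 = 7.557
Sum of the 15 distinct covariances = 15 × 0.5412 = 8.1180
σ²_T = sum of item variances + 2·Σcov = 7.557 + 2 × 8.1180 = 23.7930
α = (6/5)·(1 − 7.557/23.7930) = 0.82

α = 0.82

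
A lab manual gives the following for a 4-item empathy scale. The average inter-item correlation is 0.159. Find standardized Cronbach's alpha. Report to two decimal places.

standardized Cronbach's alpha = 0.43

Standardized α = k·r̄ / (1 + (k−1)·r̄) = 4 × 0.159 / (1 + 3 × 0.159)
  = 0.6360 / 1.4770 = 0.43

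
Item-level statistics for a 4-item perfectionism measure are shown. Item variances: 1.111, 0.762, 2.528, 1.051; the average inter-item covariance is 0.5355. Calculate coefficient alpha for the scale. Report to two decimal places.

coefficient alpha = 0.72

ΣVar(i) = 1.111 + 0.762 + 2.528 + 1.051 = 5.452
Sum of the 6 distinct covariances = 6 × 0.5355 = 3.2130
total variance = ΣVar(i) + 2·Σcov = 5.452 + 2 × 3.2130 = 11.8780
α = (4/3)·(1 − 5.452/11.8780) = 0.72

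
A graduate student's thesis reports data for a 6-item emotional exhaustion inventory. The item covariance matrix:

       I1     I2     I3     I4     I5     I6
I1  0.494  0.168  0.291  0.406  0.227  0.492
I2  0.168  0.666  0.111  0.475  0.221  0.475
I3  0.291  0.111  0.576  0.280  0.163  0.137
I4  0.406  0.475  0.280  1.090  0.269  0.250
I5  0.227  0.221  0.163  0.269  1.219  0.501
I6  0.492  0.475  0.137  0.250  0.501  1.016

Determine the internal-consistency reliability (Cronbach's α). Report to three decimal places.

α = 0.766

Σσ²ᵢ = 0.494 + 0.666 + 0.576 + 1.090 + 1.219 + 1.016 = 5.061
Σ_{i<j} σ_ij = 4.466
σ²_T = 5.061 + 2 × 4.466 = 13.993
α = (k/(k−1))·(1 − Σσ²ᵢ/σ²_T) = (6/5)·(1 − 5.061/13.993) = 0.766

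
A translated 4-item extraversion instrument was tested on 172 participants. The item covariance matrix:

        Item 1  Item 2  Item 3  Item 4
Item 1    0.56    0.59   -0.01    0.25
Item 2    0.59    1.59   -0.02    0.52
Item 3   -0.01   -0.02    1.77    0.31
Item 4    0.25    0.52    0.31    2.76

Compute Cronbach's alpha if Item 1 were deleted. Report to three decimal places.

Remaining items: Item 2, Item 3, Item 4 (k = 3).
sum of item variances = 1.59 + 1.77 + 2.76 = 6.12
σ²_total = 6.12 + 2 × 0.81 = 7.74
α (item deleted) = (3/2)·(1 − 6.12/7.74) = 0.314

Cronbach's alpha = 0.314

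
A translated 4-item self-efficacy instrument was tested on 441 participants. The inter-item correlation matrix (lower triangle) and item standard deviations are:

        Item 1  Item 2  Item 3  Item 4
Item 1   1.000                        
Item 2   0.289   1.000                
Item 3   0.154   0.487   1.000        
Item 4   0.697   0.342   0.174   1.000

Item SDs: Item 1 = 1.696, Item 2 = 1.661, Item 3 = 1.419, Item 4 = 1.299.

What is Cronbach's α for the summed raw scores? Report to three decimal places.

Cronbach's α = 0.685

Σσ²ᵢ = 1.696² + 1.661² + 1.419² + 1.299² = 9.3363
Covariances σ_ij = r_ij · s_i · s_j:
  σ(Item 1,Item 2) = 0.289 × 1.696 × 1.661 = 0.8141
  σ(Item 1,Item 3) = 0.154 × 1.696 × 1.419 = 0.3706
  σ(Item 1,Item 4) = 0.697 × 1.696 × 1.299 = 1.5356
  σ(Item 2,Item 3) = 0.487 × 1.661 × 1.419 = 1.1478
  σ(Item 2,Item 4) = 0.342 × 1.661 × 1.299 = 0.7379
  σ(Item 3,Item 4) = 0.174 × 1.419 × 1.299 = 0.3207
σ²_T = Σσ²ᵢ + 2·Σσ_ij = 9.3363 + 2 × 4.9267 = 19.1897
α = (4/3)·(1 − 9.3363/19.1897) = 0.685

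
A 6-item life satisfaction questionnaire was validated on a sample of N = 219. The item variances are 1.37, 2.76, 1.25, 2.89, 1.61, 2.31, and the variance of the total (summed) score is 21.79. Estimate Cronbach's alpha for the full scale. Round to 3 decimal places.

α = 0.529

sum of item variances = 1.37 + 2.76 + 1.25 + 2.89 + 1.61 + 2.31 = 12.19
α = (k/(k−1))·(1 − sum of item variances/Var(T)) = (6/5)·(1 − 12.19/21.79) = 0.529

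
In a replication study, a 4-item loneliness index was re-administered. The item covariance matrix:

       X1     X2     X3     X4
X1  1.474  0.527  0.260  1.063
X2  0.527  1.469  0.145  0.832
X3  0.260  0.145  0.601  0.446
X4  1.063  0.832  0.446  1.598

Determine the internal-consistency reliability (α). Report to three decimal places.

α = 0.747

ΣVar(i) = 1.474 + 1.469 + 0.601 + 1.598 = 5.142
Sum of the distinct covariances = 3.273
Var(T) = 5.142 + 2 × 3.273 = 11.688
α = (k/(k−1))·(1 − ΣVar(i)/Var(T)) = (4/3)·(1 − 5.142/11.688) = 0.747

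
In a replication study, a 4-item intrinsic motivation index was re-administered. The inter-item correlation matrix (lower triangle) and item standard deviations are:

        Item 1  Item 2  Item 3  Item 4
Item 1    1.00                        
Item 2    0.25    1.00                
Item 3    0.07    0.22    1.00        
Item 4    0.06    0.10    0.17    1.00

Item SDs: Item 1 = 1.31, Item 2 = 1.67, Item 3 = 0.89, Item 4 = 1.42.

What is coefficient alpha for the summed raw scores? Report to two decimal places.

Σσ²ᵢ = 1.31² + 1.67² + 0.89² + 1.42² = 7.3135
Covariances σ_ij = r_ij · s_i · s_j:
  σ(Item 1,Item 2) = 0.25 × 1.31 × 1.67 = 0.5469
  σ(Item 1,Item 3) = 0.07 × 1.31 × 0.89 = 0.0816
  σ(Item 1,Item 4) = 0.06 × 1.31 × 1.42 = 0.1116
  σ(Item 2,Item 3) = 0.22 × 1.67 × 0.89 = 0.3270
  σ(Item 2,Item 4) = 0.10 × 1.67 × 1.42 = 0.2371
  σ(Item 3,Item 4) = 0.17 × 0.89 × 1.42 = 0.2148
σ²_T = Σσ²ᵢ + 2·Σσ_ij = 7.3135 + 2 × 1.5190 = 10.3515
α = (4/3)·(1 − 7.3135/10.3515) = 0.39

α = 0.39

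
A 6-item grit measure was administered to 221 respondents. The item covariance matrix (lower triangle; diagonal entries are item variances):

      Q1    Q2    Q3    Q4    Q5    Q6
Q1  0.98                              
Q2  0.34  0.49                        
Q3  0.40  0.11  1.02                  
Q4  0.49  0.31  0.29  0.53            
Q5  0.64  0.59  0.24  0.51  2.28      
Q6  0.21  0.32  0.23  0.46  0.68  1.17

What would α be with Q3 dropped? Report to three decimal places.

α = 0.782

Remaining items: Q1, Q2, Q4, Q5, Q6 (k = 5).
Σσ²ᵢ = 0.98 + 0.49 + 0.53 + 2.28 + 1.17 = 5.45
Var(T) = 5.45 + 2 × 4.55 = 14.55
α (item deleted) = (5/4)·(1 − 5.45/14.55) = 0.782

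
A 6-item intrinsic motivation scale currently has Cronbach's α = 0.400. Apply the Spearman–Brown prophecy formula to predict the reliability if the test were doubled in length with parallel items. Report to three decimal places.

Length factor m = 2
α' = m·α / (1 + (m−1)·α)
   = 2 × 0.400 / (1 + (2 − 1) × 0.400)
   = 0.8000 / 1.4000 = 0.571

predicted reliability = 0.571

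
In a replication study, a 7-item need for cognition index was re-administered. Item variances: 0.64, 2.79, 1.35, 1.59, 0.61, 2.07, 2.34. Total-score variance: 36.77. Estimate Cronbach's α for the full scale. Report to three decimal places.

Cronbach's α = 0.805

ΣVar(i) = 0.64 + 2.79 + 1.35 + 1.59 + 0.61 + 2.07 + 2.34 = 11.39
α = (k/(k−1))·(1 − ΣVar(i)/Var(T)) = (7/6)·(1 − 11.39/36.77) = 0.805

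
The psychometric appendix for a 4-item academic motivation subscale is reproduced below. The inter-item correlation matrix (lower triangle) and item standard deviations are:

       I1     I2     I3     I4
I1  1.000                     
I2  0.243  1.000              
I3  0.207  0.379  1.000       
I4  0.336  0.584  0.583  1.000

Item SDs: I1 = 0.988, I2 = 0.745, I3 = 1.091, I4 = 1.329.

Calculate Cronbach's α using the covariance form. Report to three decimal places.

Cronbach's α = 0.712

Σσ²ᵢ = 0.988² + 0.745² + 1.091² + 1.329² = 4.4877
Covariances σ_ij = r_ij · s_i · s_j:
  σ(I1,I2) = 0.243 × 0.988 × 0.745 = 0.1789
  σ(I1,I3) = 0.207 × 0.988 × 1.091 = 0.2231
  σ(I1,I4) = 0.336 × 0.988 × 1.329 = 0.4412
  σ(I2,I3) = 0.379 × 0.745 × 1.091 = 0.3080
  σ(I2,I4) = 0.584 × 0.745 × 1.329 = 0.5782
  σ(I3,I4) = 0.583 × 1.091 × 1.329 = 0.8453
σ²_T = Σσ²ᵢ + 2·Σσ_ij = 4.4877 + 2 × 2.5747 = 9.6371
α = (4/3)·(1 − 4.4877/9.6371) = 0.712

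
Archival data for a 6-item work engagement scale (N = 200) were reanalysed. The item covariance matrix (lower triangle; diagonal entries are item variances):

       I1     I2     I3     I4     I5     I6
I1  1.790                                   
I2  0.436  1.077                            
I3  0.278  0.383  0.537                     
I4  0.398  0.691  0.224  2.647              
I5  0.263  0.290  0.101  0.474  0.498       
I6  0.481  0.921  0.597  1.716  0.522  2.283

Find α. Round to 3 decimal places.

Σσ²ᵢ = 1.790 + 1.077 + 0.537 + 2.647 + 0.498 + 2.283 = 8.832
Sum of the distinct covariances = 7.775
total variance = 8.832 + 2 × 7.775 = 24.382
α = (k/(k−1))·(1 − Σσ²ᵢ/total variance) = (6/5)·(1 − 8.832/24.382) = 0.765

α = 0.765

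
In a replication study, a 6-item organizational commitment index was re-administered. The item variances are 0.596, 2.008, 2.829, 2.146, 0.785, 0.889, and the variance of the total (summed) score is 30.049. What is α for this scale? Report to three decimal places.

α = 0.830

sum of item variances = 0.596 + 2.008 + 2.829 + 2.146 + 0.785 + 0.889 = 9.253
α = (k/(k−1))·(1 − sum of item variances/σ²_T) = (6/5)·(1 − 9.253/30.049) = 0.830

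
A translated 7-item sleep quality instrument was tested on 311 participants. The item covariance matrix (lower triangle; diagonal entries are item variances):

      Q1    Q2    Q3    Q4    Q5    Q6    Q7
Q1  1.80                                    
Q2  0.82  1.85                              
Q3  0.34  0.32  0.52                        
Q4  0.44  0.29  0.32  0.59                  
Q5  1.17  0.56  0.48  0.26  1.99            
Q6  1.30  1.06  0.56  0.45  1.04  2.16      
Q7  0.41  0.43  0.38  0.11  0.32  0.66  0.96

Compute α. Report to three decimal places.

α = 0.821

ΣVar(i) = 1.80 + 1.85 + 0.52 + 0.59 + 1.99 + 2.16 + 0.96 = 9.87
Σ_{i<j} σ_ij = 11.72
Var(T) = 9.87 + 2 × 11.72 = 33.31
α = (k/(k−1))·(1 − ΣVar(i)/Var(T)) = (7/6)·(1 − 9.87/33.31) = 0.821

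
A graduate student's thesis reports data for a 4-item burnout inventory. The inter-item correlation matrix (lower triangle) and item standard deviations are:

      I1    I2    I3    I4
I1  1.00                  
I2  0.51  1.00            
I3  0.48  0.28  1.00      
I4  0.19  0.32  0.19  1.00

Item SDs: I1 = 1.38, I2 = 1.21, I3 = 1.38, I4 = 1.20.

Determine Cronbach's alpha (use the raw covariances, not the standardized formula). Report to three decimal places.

Cronbach's alpha = 0.664

Σσ²ᵢ = 1.38² + 1.21² + 1.38² + 1.20² = 6.7129
Covariances σ_ij = r_ij · s_i · s_j:
  σ(I1,I2) = 0.51 × 1.38 × 1.21 = 0.8516
  σ(I1,I3) = 0.48 × 1.38 × 1.38 = 0.9141
  σ(I1,I4) = 0.19 × 1.38 × 1.20 = 0.3146
  σ(I2,I3) = 0.28 × 1.21 × 1.38 = 0.4675
  σ(I2,I4) = 0.32 × 1.21 × 1.20 = 0.4646
  σ(I3,I4) = 0.19 × 1.38 × 1.20 = 0.3146
σ²_T = Σσ²ᵢ + 2·Σσ_ij = 6.7129 + 2 × 3.3270 = 13.3669
α = (4/3)·(1 − 6.7129/13.3669) = 0.664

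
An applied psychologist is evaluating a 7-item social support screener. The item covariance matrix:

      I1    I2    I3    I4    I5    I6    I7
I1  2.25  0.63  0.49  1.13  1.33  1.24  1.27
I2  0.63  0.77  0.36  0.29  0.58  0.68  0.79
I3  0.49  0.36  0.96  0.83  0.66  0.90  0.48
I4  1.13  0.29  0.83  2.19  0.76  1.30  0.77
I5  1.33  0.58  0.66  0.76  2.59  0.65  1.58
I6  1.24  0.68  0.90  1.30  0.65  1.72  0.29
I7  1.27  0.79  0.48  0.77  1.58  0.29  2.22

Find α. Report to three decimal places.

ΣVar(i) = 2.25 + 0.77 + 0.96 + 2.19 + 2.59 + 1.72 + 2.22 = 12.70
Sum of off-diagonal covariances = 17.01
σ²_T = 12.70 + 2 × 17.01 = 46.72
α = (k/(k−1))·(1 − ΣVar(i)/σ²_T) = (7/6)·(1 − 12.70/46.72) = 0.850

α = 0.850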